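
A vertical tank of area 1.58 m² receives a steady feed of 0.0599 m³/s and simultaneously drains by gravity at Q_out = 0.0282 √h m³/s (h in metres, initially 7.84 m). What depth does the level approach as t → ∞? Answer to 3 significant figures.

Accumulation of liquid (constant cross-section A): A dh/dt = Q_in − 0.0282 √h. At steady state dh/dt = 0:
Q_in = 0.0282 √h_ss ⇒ √h_ss = 0.0599/0.0282 = 2.1241.
h_ss = 2.1241² = 4.5119 m. (Since h₀ = 7.84 m > h_ss, the level will fall toward this value.)

4.51 m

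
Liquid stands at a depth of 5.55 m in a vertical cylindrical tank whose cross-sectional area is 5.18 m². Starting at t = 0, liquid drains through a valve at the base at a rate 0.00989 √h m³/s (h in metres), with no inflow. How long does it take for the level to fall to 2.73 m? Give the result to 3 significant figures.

A dh/dt = −Q_out = −0.00989 √h.
∫ h^(−1/2) dh = −(0.00989/A) ∫ dt, giving 2√h = 2√h₀ − (0.00989/A) t.
t = 2A(√h₀ − √h)/0.00989 = 2·5.18·(√5.55 − √2.73)/0.00989
  = 10.360 × (2.3558 − 1.6523) / 0.00989 = 737.01 s.

737 s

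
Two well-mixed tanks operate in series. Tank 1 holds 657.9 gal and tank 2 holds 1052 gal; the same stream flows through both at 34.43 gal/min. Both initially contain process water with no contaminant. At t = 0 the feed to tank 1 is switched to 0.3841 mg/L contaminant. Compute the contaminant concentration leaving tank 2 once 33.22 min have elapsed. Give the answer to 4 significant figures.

0.1511 mg/L

Species balance on tank i: dCᵢ/dt = (Cᵢ₋₁ − Cᵢ)/τᵢ with τᵢ = Vᵢ/Q.
τ₁ = 657.9/34.43 = 19.1083 min; τ₂ = 1052/34.43 = 30.5547 min.
Solving the cascade with C₁(0)=C₂(0)=0 gives C₂(t) = C_in[1 − (τ₁ e^(−t/τ₁) − τ₂ e^(−t/τ₂))/(τ₁ − τ₂)].
At t = 33.22: e^(−t/τ₁) = 0.175782, e^(−t/τ₂) = 0.337150.
C₂ = 0.3841·[1 − (19.1083·0.175782 − 30.5547·0.337150)/(-11.4464)] = 0.3841·0.393469 = 0.151131 mg/L.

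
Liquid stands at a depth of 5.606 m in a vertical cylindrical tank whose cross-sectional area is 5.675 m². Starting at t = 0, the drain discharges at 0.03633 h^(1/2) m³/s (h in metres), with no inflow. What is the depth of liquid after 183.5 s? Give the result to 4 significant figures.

Mass balance (ρ constant): A dh/dt = −0.03633 √h.
∫ h^(−1/2) dh = −(0.03633/A) ∫ dt, giving 2√h = 2√h₀ − (0.03633/A) t.
√h = √5.606 − 0.03633·183.5/(2·5.675) = 2.36770 − 0.587362 = 1.78034.
h = 1.78034² = 3.16960 m.

3.170 m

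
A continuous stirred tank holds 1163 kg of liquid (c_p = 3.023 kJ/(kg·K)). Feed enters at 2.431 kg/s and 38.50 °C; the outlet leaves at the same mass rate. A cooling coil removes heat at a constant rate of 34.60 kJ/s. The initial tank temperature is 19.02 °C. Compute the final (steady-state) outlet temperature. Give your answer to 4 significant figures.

M c_p dT/dt = ṁ c_p (T_in − T) − Q̇.
At steady state dT/dt = 0 ⇒ T_ss = T_in − Q̇/(ṁ c_p) = 38.50 − 34.60/(2.431·3.023) = 33.7918 °C.

33.79 °C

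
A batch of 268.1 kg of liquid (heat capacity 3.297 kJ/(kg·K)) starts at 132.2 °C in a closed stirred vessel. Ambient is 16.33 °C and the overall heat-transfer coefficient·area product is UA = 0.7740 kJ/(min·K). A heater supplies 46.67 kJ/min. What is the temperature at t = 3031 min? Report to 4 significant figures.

80.54 °C

M c_p dT/dt = −UA(T − T_amb) + Q̇.
dT/dt = (T_ss − T)/τ with T_ss = T_amb + Q̇/UA = 16.33 + 46.67/0.7740 = 76.6272 °C, τ = M c_p/UA = 268.1·3.297/0.7740 = 1142.02 min.
Integrating: T(t) = T_ss + (T₀ − T_ss) e^(−t/τ).
T(3031) = 76.6272 + (55.5728)·0.0703648 = 80.5375 °C.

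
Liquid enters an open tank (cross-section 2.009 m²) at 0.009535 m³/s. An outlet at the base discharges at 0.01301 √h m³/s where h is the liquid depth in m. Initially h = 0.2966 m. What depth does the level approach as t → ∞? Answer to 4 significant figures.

0.5371 m

Level balance: A dh/dt = 0.009535 − 0.01301 √h. Setting dh/dt = 0:
Q_in = 0.01301 √h_ss ⇒ √h_ss = 0.009535/0.01301 = 0.732898.
h_ss = 0.732898² = 0.537139 m. (Since h₀ = 0.2966 m < h_ss, the level will rise toward this value.)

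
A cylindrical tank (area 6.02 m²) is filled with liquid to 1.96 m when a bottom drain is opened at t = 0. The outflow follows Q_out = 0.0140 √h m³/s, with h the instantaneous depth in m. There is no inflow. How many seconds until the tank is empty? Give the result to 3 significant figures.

Volume balance on the tank: A dh/dt = −0.0140 √h.
Separate and integrate: 2(√h − √h₀) = −(0.0140/A) t.
Set h = 0: 2√h₀ = (0.0140/A) t_empty ⇒ t_empty = 2A√h₀/0.0140.
t_empty = 2·6.02·√1.96/0.0140 = 12.040·1.4000/0.0140 = 1204.0 s.

1200 s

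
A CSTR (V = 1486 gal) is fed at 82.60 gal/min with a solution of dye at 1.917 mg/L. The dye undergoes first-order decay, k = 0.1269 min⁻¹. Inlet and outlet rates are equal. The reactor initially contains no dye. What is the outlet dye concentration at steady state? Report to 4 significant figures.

0.5839 mg/L

Species balance: V dC/dt = Q C_in − Q C − k V C.
At steady state: 0 = Q C_in − (Q + kV) C_ss, so C_ss = Q C_in/(Q + kV).
C_ss = 82.60·1.917/(82.60 + 0.1269·1486) = 158.344/271.173 = 0.583922 mg/L.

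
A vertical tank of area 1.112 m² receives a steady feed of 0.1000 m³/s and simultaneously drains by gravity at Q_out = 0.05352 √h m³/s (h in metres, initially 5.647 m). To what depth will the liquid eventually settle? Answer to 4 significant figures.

Level balance: A dh/dt = 0.1000 − 0.05352 √h. Setting dh/dt = 0:
Q_in = 0.05352 √h_ss ⇒ √h_ss = 0.1000/0.05352 = 1.86846.
h_ss = 1.86846² = 3.49114 m. (Since h₀ = 5.647 m > h_ss, the level will fall toward this value.)

3.491 m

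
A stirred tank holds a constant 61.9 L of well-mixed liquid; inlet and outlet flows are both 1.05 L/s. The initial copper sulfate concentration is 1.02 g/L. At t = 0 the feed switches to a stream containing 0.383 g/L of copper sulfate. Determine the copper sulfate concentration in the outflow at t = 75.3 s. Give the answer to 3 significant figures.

0.561 g/L

Mass balance on the solute (V constant): V dC/dt = Q(C_in − C).
Time constant τ = V/Q = 61.9/1.05 = 58.952 s.
Solution: C(t) = C_in + (C₀ − C_in) e^(−t/τ).
C(75.3) = 0.383 + (1.02 − 0.383)·e^(−75.3/58.952) = 0.383 + (0.63700)·0.27879 = 0.56059 g/L.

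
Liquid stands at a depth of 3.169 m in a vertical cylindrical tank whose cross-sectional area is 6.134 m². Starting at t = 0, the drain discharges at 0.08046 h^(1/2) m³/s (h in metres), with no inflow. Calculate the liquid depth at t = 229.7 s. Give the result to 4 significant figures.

0.07490 m

Volume balance on the tank: A dh/dt = −0.08046 √h.
This is separable: 2 d(√h)/dt = −0.08046/A, so √h = √h₀ − (0.08046/(2A)) t.
√h = √3.169 − 0.08046·229.7/(2·6.134) = 1.78017 − 1.50649 = 0.273675.
h = 0.273675² = 0.0748980 m.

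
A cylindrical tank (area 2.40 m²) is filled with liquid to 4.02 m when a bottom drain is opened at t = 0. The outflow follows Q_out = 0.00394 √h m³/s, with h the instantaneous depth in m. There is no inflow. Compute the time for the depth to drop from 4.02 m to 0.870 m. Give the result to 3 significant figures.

1310 s

A dh/dt = −Q_out = −0.00394 √h.
∫ h^(−1/2) dh = −(0.00394/A) ∫ dt, giving 2√h = 2√h₀ − (0.00394/A) t.
t = 2A(√h₀ − √h)/0.00394 = 2·2.40·(√4.02 − √0.870)/0.00394
  = 4.8000 × (2.0050 − 0.93274) / 0.00394 = 1306.3 s.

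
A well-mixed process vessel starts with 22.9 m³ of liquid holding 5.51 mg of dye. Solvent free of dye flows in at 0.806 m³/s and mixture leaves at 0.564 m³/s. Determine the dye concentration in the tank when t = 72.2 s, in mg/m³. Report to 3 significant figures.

0.0364 mg/m³

Let m(t) be the amount of dye. Volume: V(t) = V₀ + (Q_in − Q_out) t = 22.9 + 0.24200 t; V(72.2) = 40.372 m³.
Solute balance: dm/dt = 0 − Q_out C = −Q_out m/V(t).
Separate: dm/m = −Q_out dt/V(t) ⇒ ln(m/m₀) = −(Q_out/(Q_in−Q_out)) ln(V/V₀).
m = m₀ (V₀/V)^(Q_out/(Q_in−Q_out)) = 5.51 × (22.9/40.372)^(2.3306) = 1.4698 mg.
C = m/V = 1.4698/40.372 = 0.036405 mg/m³.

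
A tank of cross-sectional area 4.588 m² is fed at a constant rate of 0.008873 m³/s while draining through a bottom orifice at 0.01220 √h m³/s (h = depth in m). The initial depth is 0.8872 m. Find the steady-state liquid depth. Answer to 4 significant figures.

0.5290 m

Level balance: A dh/dt = 0.008873 − 0.01220 √h. Setting dh/dt = 0:
Q_in = 0.01220 √h_ss ⇒ √h_ss = 0.008873/0.01220 = 0.727295.
h_ss = 0.727295² = 0.528958 m. (Since h₀ = 0.8872 m > h_ss, the level will fall toward this value.)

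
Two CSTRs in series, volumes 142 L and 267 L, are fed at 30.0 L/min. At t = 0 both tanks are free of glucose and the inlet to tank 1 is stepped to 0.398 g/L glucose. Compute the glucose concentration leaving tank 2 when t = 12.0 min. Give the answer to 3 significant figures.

Each tank obeys Vᵢ dCᵢ/dt = Q(Cᵢ₋₁ − Cᵢ), so τᵢ = Vᵢ/Q.
τ₁ = 142/30.0 = 4.7333 min; τ₂ = 267/30.0 = 8.9000 min.
Tank 1: C₁ = C_in(1 − e^(−t/τ₁)). Tank 2 (τ₁ ≠ τ₂): C₂ = C_in[1 − (τ₁ e^(−t/τ₁) − τ₂ e^(−t/τ₂))/(τ₁ − τ₂)].
At t = 12.0: e^(−t/τ₁) = 0.079245, e^(−t/τ₂) = 0.25968.
C₂ = 0.398·[1 − (4.7333·0.079245 − 8.9000·0.25968)/(-4.1667)] = 0.398·0.53535 = 0.21307 g/L.

0.213 g/L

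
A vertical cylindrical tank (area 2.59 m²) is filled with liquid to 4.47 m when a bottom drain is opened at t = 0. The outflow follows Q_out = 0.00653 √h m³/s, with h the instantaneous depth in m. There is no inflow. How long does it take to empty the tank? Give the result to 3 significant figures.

A dh/dt = −Q_out = −0.00653 √h.
This is separable: 2 d(√h)/dt = −0.00653/A, so √h = √h₀ − (0.00653/(2A)) t.
Set h = 0: 2√h₀ = (0.00653/A) t_empty ⇒ t_empty = 2A√h₀/0.00653.
t_empty = 2·2.59·√4.47/0.00653 = 5.1800·2.1142/0.00653 = 1677.1 s.

1680 s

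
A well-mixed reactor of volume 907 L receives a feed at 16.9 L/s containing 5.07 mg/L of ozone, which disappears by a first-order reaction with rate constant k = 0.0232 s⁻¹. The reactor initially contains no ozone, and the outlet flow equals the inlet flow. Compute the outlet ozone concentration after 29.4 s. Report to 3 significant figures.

Species balance: V dC/dt = Q C_in − Q C − k V C.
This is linear with rate a = Q/V + k = 0.041833 s⁻¹.
C_ss = Q C_in/(Q + kV) = 2.2582 mg/L; C(t) = C_ss + (C₀ − C_ss) e^(−a t).
C(29.4) = 2.2582 + (-2.2582)·e^(−0.041833·29.4) = 2.2582 + (-2.2582)·0.29233 = 1.5981 mg/L.

1.60 mg/L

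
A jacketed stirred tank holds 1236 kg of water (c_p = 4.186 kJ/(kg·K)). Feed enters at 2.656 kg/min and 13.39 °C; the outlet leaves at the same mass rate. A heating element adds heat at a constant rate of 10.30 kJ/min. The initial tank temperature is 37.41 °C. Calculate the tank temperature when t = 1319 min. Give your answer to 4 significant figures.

15.67 °C

Energy balance: M c_p dT/dt = ṁ c_p (T_in − T) + 10.30.
τ = M/ṁ = 465.361 min; T_ss = T_in + Q̇/(ṁ c_p) = 13.39 + 10.30/(2.656·4.186) = 14.3164 °C.
Solution: T(t) = T_ss + (T₀ − T_ss) e^(−t/τ).
T(1319) = 14.3164 + (23.0936)·e^(−1319/465.361) = 14.3164 + (23.0936)·0.0587564 = 15.6733 °C.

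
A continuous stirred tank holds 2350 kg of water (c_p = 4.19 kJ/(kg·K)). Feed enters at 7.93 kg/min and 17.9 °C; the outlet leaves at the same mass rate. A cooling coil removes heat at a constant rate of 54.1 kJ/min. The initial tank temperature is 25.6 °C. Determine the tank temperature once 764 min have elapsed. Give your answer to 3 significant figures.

17.0 °C

M c_p dT/dt = ṁ c_p (T_in − T) − Q̇.
Rearrange: dT/dt = (T_ss − T)/τ with τ = M/ṁ = 296.34 min and T_ss = T_in − Q̇/(ṁ c_p) = 16.272 °C.
Solution: T(t) = T_ss + (T₀ − T_ss) e^(−t/τ).
T(764) = 16.272 + (9.3282)·e^(−764/296.34) = 16.272 + (9.3282)·0.075919 = 16.980 °C.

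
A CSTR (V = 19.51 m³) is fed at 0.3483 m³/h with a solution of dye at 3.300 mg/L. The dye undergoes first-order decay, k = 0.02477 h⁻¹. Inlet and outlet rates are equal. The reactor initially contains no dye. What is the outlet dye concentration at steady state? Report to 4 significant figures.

1.382 mg/L

Species balance: V dC/dt = Q C_in − Q C − k V C.
Steady state (dC/dt = 0): C_ss = Q C_in/(Q + kV) = C_in/(1 + kV/Q).
C_ss = 0.3483·3.300/(0.3483 + 0.02477·19.51) = 1.14939/0.831563 = 1.38220 mg/L.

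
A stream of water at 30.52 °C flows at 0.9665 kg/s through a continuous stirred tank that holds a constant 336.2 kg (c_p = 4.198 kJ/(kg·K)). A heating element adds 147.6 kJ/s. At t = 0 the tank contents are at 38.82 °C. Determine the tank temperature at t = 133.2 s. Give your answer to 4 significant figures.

47.75 °C

Heat balance on the well-mixed liquid: M c_p dT/dt = ṁ c_p (T_in − T) + 147.6.
Rearrange: dT/dt = (T_ss − T)/τ with τ = M/ṁ = 347.853 s and T_ss = T_in + Q̇/(ṁ c_p) = 66.8983 °C.
Integrating: T(t) = T_ss + (T₀ − T_ss) e^(−t/τ).
T(133.2) = 66.8983 + (-28.0783)·e^(−133.2/347.853) = 66.8983 + (-28.0783)·0.681867 = 47.7526 °C.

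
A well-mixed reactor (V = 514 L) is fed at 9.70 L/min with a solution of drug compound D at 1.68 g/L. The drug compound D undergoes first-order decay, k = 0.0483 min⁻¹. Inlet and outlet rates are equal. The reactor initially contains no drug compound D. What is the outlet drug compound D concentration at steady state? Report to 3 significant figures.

Accumulation = in − out − consumed: V dC/dt = Q C_in − Q C − k V C.
Steady state (dC/dt = 0): C_ss = Q C_in/(Q + kV) = C_in/(1 + kV/Q).
C_ss = 9.70·1.68/(9.70 + 0.0483·514) = 16.296/34.526 = 0.47199 g/L.

0.472 g/L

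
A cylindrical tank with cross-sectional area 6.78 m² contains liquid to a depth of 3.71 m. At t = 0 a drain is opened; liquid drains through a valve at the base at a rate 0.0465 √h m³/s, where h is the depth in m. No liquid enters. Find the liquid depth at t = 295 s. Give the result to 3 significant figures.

A dh/dt = −Q_out = −0.0465 √h.
This is separable: 2 d(√h)/dt = −0.0465/A, so √h = √h₀ − (0.0465/(2A)) t.
√h = √3.71 − 0.0465·295/(2·6.78) = 1.9261 − 1.0116 = 0.91452.
h = 0.91452² = 0.83635 m.

0.836 m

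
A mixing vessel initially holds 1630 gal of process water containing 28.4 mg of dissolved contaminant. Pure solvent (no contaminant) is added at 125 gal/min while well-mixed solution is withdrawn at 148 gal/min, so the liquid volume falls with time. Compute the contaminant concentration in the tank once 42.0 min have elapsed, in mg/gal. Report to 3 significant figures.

0.000132 mg/gal

Let m(t) be the amount of contaminant. Volume: V(t) = V₀ + (Q_in − Q_out) t = 1630 − 23.000 t; V(42.0) = 664.00 gal.
Solute balance: dm/dt = 0 − Q_out C = −Q_out m/V(t).
Separate: dm/m = −Q_out dt/V(t) ⇒ ln(m/m₀) = −(Q_out/(Q_in−Q_out)) ln(V/V₀).
m = m₀ (V₀/V)^(Q_out/(Q_in−Q_out)) = 28.4 × (1630/664.00)^(-6.4348) = 0.087827 mg.
C = m/V = 0.087827/664.00 = 0.00013227 mg/gal.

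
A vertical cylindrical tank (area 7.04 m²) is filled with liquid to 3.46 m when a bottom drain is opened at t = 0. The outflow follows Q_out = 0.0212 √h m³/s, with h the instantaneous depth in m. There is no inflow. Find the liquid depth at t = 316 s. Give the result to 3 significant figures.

1.92 m

Accumulation of liquid (constant cross-section A): A dh/dt = −0.0212 √h.
∫ h^(−1/2) dh = −(0.0212/A) ∫ dt, giving 2√h = 2√h₀ − (0.0212/A) t.
√h = √3.46 − 0.0212·316/(2·7.04) = 1.8601 − 0.47580 = 1.3843.
h = 1.3843² = 1.9163 m.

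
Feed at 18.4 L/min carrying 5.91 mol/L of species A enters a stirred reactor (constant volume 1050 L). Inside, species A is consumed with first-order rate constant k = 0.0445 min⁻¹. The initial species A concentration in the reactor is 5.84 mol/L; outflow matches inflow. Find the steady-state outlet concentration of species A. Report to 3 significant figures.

Accumulation = in − out − consumed: V dC/dt = Q C_in − Q C − k V C.
At steady state: 0 = Q C_in − (Q + kV) C_ss, so C_ss = Q C_in/(Q + kV).
C_ss = 18.4·5.91/(18.4 + 0.0445·1050) = 108.74/65.125 = 1.6698 mol/L.

1.67 mol/L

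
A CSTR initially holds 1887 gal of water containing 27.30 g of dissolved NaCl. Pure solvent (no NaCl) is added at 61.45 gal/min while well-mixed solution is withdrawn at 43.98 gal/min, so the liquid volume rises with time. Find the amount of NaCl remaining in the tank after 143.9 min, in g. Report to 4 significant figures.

Total volume: dV/dt = Q_in − Q_out = 17.4700 gal/min, so V(t) = 1887 + 17.4700 t and V(143.9) = 4400.93 gal.
Species balance (pure solvent in): dm/dt = −Q_out · m/V(t).
Separate: dm/m = −Q_out dt/V(t) ⇒ ln(m/m₀) = −(Q_out/(Q_in−Q_out)) ln(V/V₀).
m = m₀ (V₀/V)^(Q_out/(Q_in−Q_out)) = 27.30 × (1887/4400.93)^(2.51746) = 3.23825 g.

3.238 g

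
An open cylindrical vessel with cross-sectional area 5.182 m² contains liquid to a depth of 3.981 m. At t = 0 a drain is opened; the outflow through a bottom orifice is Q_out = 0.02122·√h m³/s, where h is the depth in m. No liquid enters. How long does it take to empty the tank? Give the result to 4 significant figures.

Mass balance (ρ constant): A dh/dt = −0.02122 √h.
Separate and integrate: 2(√h − √h₀) = −(0.02122/A) t.
Tank is empty when √h = 0: t_empty = 2A√h₀/0.02122.
t_empty = 2·5.182·√3.981/0.02122 = 10.3640·1.99524/0.02122 = 974.492 s.

974.5 s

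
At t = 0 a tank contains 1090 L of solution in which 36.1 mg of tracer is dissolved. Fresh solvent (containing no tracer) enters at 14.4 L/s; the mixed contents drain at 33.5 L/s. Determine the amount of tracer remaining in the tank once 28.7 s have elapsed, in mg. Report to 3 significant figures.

10.6 mg

Let m(t) be the amount of tracer. Volume: V(t) = V₀ + (Q_in − Q_out) t = 1090 − 19.100 t; V(28.7) = 541.83 L.
No tracer enters, so dm/dt = −Q_out · (m/V).
dm/m = −Q_out dt/(V₀ − 19.100 t); integrating gives ln(m/m₀) = −(Q_out/(Q_in−Q_out)) ln(V/V₀).
m = m₀ (V₀/V)^(Q_out/(Q_in−Q_out)) = 36.1 × (1090/541.83)^(-1.7539) = 10.594 mg.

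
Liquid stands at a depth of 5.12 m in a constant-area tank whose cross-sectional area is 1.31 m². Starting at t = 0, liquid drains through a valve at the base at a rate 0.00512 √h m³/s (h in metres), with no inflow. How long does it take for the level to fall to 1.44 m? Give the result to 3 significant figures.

544 s

A dh/dt = −Q_out = −0.00512 √h.
This is separable: 2 d(√h)/dt = −0.00512/A, so √h = √h₀ − (0.00512/(2A)) t.
t = 2A(√h₀ − √h)/0.00512 = 2·1.31·(√5.12 − √1.44)/0.00512
  = 2.6200 × (2.2627 − 1.2000) / 0.00512 = 543.82 s.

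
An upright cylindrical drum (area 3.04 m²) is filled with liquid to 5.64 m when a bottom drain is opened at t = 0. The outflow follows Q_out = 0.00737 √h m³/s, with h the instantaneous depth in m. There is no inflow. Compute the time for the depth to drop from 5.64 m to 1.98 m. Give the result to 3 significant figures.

Accumulation of liquid (constant cross-section A): A dh/dt = −0.00737 √h.
Separate and integrate: 2(√h − √h₀) = −(0.00737/A) t.
t = 2A(√h₀ − √h)/0.00737 = 2·3.04·(√5.64 − √1.98)/0.00737
  = 6.0800 × (2.3749 − 1.4071) / 0.00737 = 798.36 s.

798 s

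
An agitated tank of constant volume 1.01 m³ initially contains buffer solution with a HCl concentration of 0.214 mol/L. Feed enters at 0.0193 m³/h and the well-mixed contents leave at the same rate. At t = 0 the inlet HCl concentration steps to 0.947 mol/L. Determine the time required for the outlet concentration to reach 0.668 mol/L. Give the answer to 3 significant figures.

50.5 h

Mass balance on the solute (V constant): V dC/dt = Q(C_in − C), so τ = V/Q = 52.332 h.
C(t) = C_in + (C₀ − C_in) e^(−t/τ). Set C = 0.668 and solve for t:
e^(−t/τ) = (C − C_in)/(C₀ − C_in) = (0.668 − 0.947)/(0.214 − 0.947) = 0.38063
t = −τ ln(…) = 52.332 × 0.96593 = 50.549 h.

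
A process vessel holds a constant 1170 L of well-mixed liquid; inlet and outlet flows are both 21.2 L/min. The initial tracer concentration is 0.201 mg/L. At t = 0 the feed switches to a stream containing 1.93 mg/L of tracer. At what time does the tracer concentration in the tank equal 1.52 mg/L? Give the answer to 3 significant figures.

79.4 min

Species balance on the tank: V dC/dt = Q(C_in − C), so τ = V/Q = 55.189 min.
C(t) = C_in + (C₀ − C_in) e^(−t/τ). Set C = 1.52 and solve for t:
e^(−t/τ) = (C − C_in)/(C₀ − C_in) = (1.52 − 1.93)/(0.201 − 1.93) = 0.23713
t = −τ ln(…) = 55.189 × 1.4391 = 79.424 min.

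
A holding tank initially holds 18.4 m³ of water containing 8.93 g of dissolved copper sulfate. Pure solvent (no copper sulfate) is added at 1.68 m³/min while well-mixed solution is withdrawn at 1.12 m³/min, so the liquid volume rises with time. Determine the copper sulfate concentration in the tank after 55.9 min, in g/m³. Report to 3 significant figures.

Total volume: dV/dt = Q_in − Q_out = 0.56000 m³/min, so V(t) = 18.4 + 0.56000 t and V(55.9) = 49.704 m³.
Species balance (pure solvent in): dm/dt = −Q_out · m/V(t).
Separate: dm/m = −Q_out dt/V(t) ⇒ ln(m/m₀) = −(Q_out/(Q_in−Q_out)) ln(V/V₀).
m = m₀ (V₀/V)^(Q_out/(Q_in−Q_out)) = 8.93 × (18.4/49.704)^(2.0000) = 1.2238 g.
C = m/V = 1.2238/49.704 = 0.024621 g/m³.

0.0246 g/m³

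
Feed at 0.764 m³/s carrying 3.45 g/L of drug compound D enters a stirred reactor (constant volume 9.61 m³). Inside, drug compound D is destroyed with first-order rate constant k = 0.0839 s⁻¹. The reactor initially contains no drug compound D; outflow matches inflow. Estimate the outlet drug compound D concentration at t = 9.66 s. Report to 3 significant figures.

1.33 g/L

V dC/dt = Q(C_in − C) − k V C.
dC/dt = (Q/V) C_in − (Q/V + k) C; effective rate a = Q/V + k = 0.079501 + 0.0839 = 0.16340 s⁻¹.
C_ss = Q C_in/(Q + kV) = 1.6786 g/L; C(t) = C_ss + (C₀ − C_ss) e^(−a t).
C(9.66) = 1.6786 + (-1.6786)·e^(−0.16340·9.66) = 1.6786 + (-1.6786)·0.20629 = 1.3323 g/L.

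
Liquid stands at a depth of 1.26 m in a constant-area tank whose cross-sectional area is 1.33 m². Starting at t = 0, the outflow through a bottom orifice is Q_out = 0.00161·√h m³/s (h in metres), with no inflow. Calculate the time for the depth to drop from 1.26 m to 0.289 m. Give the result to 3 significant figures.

966 s

Volume balance on the tank: A dh/dt = −0.00161 √h.
∫ h^(−1/2) dh = −(0.00161/A) ∫ dt, giving 2√h = 2√h₀ − (0.00161/A) t.
t = 2A(√h₀ − √h)/0.00161 = 2·1.33·(√1.26 − √0.289)/0.00161
  = 2.6600 × (1.1225 − 0.53759) / 0.00161 = 966.37 s.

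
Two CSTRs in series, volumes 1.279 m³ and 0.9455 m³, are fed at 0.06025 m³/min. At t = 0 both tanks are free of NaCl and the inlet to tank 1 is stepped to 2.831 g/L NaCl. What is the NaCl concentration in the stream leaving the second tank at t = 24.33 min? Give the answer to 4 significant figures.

Each tank obeys Vᵢ dCᵢ/dt = Q(Cᵢ₋₁ − Cᵢ), so τᵢ = Vᵢ/Q.
τ₁ = 1.279/0.06025 = 21.2282 min; τ₂ = 0.9455/0.06025 = 15.6929 min.
Solving the cascade with C₁(0)=C₂(0)=0 gives C₂(t) = C_in[1 − (τ₁ e^(−t/τ₁) − τ₂ e^(−t/τ₂))/(τ₁ − τ₂)].
At t = 24.33: e^(−t/τ₁) = 0.317869, e^(−t/τ₂) = 0.212168.
C₂ = 2.831·[1 − (21.2282·0.317869 − 15.6929·0.212168)/(5.53527)] = 2.831·0.382459 = 1.08274 g/L.

1.083 g/L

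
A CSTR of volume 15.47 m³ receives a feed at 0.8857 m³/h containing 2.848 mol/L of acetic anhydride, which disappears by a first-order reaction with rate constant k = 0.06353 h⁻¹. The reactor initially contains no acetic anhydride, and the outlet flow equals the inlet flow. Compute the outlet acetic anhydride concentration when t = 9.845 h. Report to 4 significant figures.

0.9389 mol/L

V dC/dt = Q(C_in − C) − k V C.
This is linear with rate a = Q/V + k = 0.120783 h⁻¹.
C_ss = Q C_in/(Q + kV) = 1.34999 mol/L; C(t) = C_ss + (C₀ − C_ss) e^(−a t).
C(9.845) = 1.34999 + (-1.34999)·e^(−0.120783·9.845) = 1.34999 + (-1.34999)·0.304493 = 0.938929 mol/L.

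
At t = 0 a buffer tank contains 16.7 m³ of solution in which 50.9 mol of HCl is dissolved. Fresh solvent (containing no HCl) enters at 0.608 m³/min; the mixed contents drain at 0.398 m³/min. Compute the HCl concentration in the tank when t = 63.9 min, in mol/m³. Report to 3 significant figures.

0.553 mol/m³

Total volume: dV/dt = Q_in − Q_out = 0.21000 m³/min, so V(t) = 16.7 + 0.21000 t and V(63.9) = 30.119 m³.
Solute balance: dm/dt = 0 − Q_out C = −Q_out m/V(t).
dm/m = −Q_out dt/(V₀ + 0.21000 t); integrating gives ln(m/m₀) = −(Q_out/(Q_in−Q_out)) ln(V/V₀).
m = m₀ (V₀/V)^(Q_out/(Q_in−Q_out)) = 50.9 × (16.7/30.119)^(1.8952) = 16.646 mol.
C = m/V = 16.646/30.119 = 0.55266 mol/m³.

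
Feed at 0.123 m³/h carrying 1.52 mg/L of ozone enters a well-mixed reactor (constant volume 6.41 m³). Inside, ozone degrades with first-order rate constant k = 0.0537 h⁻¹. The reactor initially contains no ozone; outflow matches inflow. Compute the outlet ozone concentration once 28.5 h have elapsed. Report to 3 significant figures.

0.350 mg/L

Accumulation = in − out − consumed: V dC/dt = Q C_in − Q C − k V C.
dC/dt = (Q/V) C_in − (Q/V + k) C; effective rate a = Q/V + k = 0.019189 + 0.0537 = 0.072889 h⁻¹.
C_ss = Q C_in/(Q + kV) = 0.40016 mg/L; C(t) = C_ss + (C₀ − C_ss) e^(−a t).
C(28.5) = 0.40016 + (-0.40016)·e^(−0.072889·28.5) = 0.40016 + (-0.40016)·0.12526 = 0.35003 mg/L.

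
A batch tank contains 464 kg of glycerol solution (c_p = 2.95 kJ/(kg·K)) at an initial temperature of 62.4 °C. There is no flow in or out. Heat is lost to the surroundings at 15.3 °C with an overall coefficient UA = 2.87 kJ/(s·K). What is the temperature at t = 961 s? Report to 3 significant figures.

Energy balance: M c_p dT/dt = −UA(T − T_amb).
dT/dt = (T_ss − T)/τ with T_ss = T_amb = 15.300 °C, τ = M c_p/UA = 464·2.95/2.87 = 476.93 s.
Solution: T(t) = T_ss + (T₀ − T_ss) e^(−t/τ).
T(961) = 15.300 + (47.100)·0.13333 = 21.580 °C.

21.6 °C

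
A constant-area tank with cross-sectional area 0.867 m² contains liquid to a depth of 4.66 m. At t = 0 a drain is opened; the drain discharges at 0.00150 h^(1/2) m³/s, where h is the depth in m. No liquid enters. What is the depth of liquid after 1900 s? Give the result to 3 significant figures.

Unsteady balance on liquid volume: A dh/dt = −0.00150 √h.
∫ h^(−1/2) dh = −(0.00150/A) ∫ dt, giving 2√h = 2√h₀ − (0.00150/A) t.
√h = √4.66 − 0.00150·1900/(2·0.867) = 2.1587 − 1.6436 = 0.51510.
h = 0.51510² = 0.26533 m.

0.265 m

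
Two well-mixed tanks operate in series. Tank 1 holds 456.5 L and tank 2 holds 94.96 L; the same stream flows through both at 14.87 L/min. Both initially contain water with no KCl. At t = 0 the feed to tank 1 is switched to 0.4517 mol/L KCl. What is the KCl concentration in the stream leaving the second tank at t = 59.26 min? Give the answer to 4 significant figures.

0.3690 mol/L

Each tank obeys Vᵢ dCᵢ/dt = Q(Cᵢ₋₁ − Cᵢ), so τᵢ = Vᵢ/Q.
τ₁ = 456.5/14.87 = 30.6994 min; τ₂ = 94.96/14.87 = 6.38601 min.
Solving the cascade with C₁(0)=C₂(0)=0 gives C₂(t) = C_in[1 − (τ₁ e^(−t/τ₁) − τ₂ e^(−t/τ₂))/(τ₁ − τ₂)].
At t = 59.26: e^(−t/τ₁) = 0.145100, e^(−t/τ₂) = 9.33031e-05.
C₂ = 0.4517·[1 − (30.6994·0.145100 − 6.38601·9.33031e-05)/(24.3134)] = 0.4517·0.816813 = 0.368955 mol/L.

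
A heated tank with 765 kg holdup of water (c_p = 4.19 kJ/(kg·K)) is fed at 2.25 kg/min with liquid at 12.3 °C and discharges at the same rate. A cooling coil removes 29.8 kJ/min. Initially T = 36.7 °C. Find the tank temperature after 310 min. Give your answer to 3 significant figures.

M c_p dT/dt = ṁ c_p (T_in − T) − Q̇.
τ = M/ṁ = 340.00 min; T_ss = T_in − Q̇/(ṁ c_p) = 12.3 − 29.8/(2.25·4.19) = 9.1390 °C.
Integrating: T(t) = T_ss + (T₀ − T_ss) e^(−t/τ).
T(310) = 9.1390 + (27.561)·e^(−310/340.00) = 9.1390 + (27.561)·0.40181 = 20.213 °C.

20.2 °C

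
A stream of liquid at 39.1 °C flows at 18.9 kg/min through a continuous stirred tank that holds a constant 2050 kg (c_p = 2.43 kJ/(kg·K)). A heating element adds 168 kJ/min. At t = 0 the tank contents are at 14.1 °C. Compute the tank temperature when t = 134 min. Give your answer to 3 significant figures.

34.4 °C

M c_p dT/dt = ṁ c_p (T_in − T) + Q̇.
Rearrange: dT/dt = (T_ss − T)/τ with τ = M/ṁ = 108.47 min and T_ss = T_in + Q̇/(ṁ c_p) = 42.758 °C.
This is linear first-order; T(t) = T_ss + (T₀ − T_ss) e^(−t/τ).
T(134) = 42.758 + (-28.658)·e^(−134/108.47) = 42.758 + (-28.658)·0.29071 = 34.427 °C.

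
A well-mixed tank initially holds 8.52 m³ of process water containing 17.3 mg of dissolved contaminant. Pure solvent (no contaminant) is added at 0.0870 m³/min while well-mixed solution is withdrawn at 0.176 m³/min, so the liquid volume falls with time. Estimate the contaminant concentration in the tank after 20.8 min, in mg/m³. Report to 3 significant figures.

1.60 mg/m³

Let m(t) be the amount of contaminant. Volume: V(t) = V₀ + (Q_in − Q_out) t = 8.52 − 0.089000 t; V(20.8) = 6.6688 m³.
No contaminant enters, so dm/dt = −Q_out · (m/V).
Separate: dm/m = −Q_out dt/V(t) ⇒ ln(m/m₀) = −(Q_out/(Q_in−Q_out)) ln(V/V₀).
m = m₀ (V₀/V)^(Q_out/(Q_in−Q_out)) = 17.3 × (8.52/6.6688)^(-1.9775) = 10.657 mg.
C = m/V = 10.657/6.6688 = 1.5981 mg/m³.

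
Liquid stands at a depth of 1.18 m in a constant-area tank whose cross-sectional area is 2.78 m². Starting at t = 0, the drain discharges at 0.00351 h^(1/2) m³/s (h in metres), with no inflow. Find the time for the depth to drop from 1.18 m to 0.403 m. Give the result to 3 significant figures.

A dh/dt = −Q_out = −0.00351 √h.
Separate and integrate: 2(√h − √h₀) = −(0.00351/A) t.
t = 2A(√h₀ − √h)/0.00351 = 2·2.78·(√1.18 − √0.403)/0.00351
  = 5.5600 × (1.0863 − 0.63482) / 0.00351 = 715.13 s.

715 s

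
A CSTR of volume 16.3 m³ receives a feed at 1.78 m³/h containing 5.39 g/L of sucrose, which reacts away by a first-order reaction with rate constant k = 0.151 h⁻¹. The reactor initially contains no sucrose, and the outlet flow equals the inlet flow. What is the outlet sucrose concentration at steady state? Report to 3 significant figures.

2.26 g/L

Accumulation = in − out − consumed: V dC/dt = Q C_in − Q C − k V C.
At steady state: 0 = Q C_in − (Q + kV) C_ss, so C_ss = Q C_in/(Q + kV).
C_ss = 1.78·5.39/(1.78 + 0.151·16.3) = 9.5942/4.2413 = 2.2621 g/L.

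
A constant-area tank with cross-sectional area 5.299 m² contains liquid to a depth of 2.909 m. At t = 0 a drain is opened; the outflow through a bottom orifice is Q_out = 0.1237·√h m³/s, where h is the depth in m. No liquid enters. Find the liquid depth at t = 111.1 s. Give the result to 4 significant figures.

A dh/dt = −Q_out = −0.1237 √h.
Separate and integrate: 2(√h − √h₀) = −(0.1237/A) t.
√h = √2.909 − 0.1237·111.1/(2·5.299) = 1.70558 − 1.29676 = 0.408818.
h = 0.408818² = 0.167132 m.

0.1671 m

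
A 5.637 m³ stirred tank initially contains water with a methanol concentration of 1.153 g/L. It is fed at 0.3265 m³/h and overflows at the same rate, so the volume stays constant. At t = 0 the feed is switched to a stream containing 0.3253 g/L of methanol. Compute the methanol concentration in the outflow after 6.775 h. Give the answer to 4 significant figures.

0.8843 g/L

Accumulation = in − out for the solute gives V dC/dt = Q(C_in − C).
Rewrite as dC/dt + C/τ = C_in/τ, τ = V/Q = 17.2649 h.
This is linear first-order; C(t) = C_in + (C₀ − C_in) e^(−t/τ).
C(6.775) = 0.3253 + (1.153 − 0.3253)·e^(−6.775/17.2649) = 0.3253 + (0.827700)·0.675424 = 0.884349 g/L.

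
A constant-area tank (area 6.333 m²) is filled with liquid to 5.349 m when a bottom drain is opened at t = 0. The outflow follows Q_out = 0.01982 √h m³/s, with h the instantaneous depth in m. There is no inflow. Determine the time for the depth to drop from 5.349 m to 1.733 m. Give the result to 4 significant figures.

A dh/dt = −Q_out = −0.01982 √h.
Separate and integrate: 2(√h − √h₀) = −(0.01982/A) t.
t = 2A(√h₀ − √h)/0.01982 = 2·6.333·(√5.349 − √1.733)/0.01982
  = 12.6660 × (2.31279 − 1.31643) / 0.01982 = 636.723 s.

636.7 s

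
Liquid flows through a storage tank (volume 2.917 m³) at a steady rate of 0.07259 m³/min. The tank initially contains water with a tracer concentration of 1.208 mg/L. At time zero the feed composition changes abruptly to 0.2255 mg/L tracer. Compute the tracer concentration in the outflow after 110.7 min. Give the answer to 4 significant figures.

0.2880 mg/L

Unsteady species balance (constant V, well mixed): V dC/dt = Q(C_in − C).
So dC/dt = (C_in − C)/τ with τ = V/Q = 2.917/0.07259 = 40.1846 min.
This is linear first-order; C(t) = C_in + (C₀ − C_in) e^(−t/τ).
C(110.7) = 0.2255 + (1.208 − 0.2255)·e^(−110.7/40.1846) = 0.2255 + (0.982500)·0.0636226 = 0.288009 mg/L.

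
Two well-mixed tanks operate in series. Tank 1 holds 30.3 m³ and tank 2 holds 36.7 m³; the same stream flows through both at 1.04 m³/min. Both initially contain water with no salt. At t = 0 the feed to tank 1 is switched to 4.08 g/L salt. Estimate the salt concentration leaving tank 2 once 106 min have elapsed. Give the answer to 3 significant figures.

3.43 g/L

Species balance on tank i: dCᵢ/dt = (Cᵢ₋₁ − Cᵢ)/τᵢ with τᵢ = Vᵢ/Q.
τ₁ = 30.3/1.04 = 29.135 min; τ₂ = 36.7/1.04 = 35.288 min.
Solving the cascade with C₁(0)=C₂(0)=0 gives C₂(t) = C_in[1 − (τ₁ e^(−t/τ₁) − τ₂ e^(−t/τ₂))/(τ₁ − τ₂)].
At t = 106: e^(−t/τ₁) = 0.026297, e^(−t/τ₂) = 0.049598.
C₂ = 4.08·[1 − (29.135·0.026297 − 35.288·0.049598)/(-6.1538)] = 4.08·0.84009 = 3.4276 g/L.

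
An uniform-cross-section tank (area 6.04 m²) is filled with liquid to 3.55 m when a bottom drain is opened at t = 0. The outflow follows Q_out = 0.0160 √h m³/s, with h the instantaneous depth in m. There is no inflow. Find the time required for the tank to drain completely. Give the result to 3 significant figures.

Volume balance on the tank: A dh/dt = −0.0160 √h.
Separate and integrate: 2(√h − √h₀) = −(0.0160/A) t.
Set h = 0: 2√h₀ = (0.0160/A) t_empty ⇒ t_empty = 2A√h₀/0.0160.
t_empty = 2·6.04·√3.55/0.0160 = 12.080·1.8841/0.0160 = 1422.5 s.

1420 s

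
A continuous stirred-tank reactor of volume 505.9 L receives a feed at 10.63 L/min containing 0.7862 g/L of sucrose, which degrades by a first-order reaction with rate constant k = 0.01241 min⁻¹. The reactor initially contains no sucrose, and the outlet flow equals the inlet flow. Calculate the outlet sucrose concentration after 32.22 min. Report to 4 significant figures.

Species balance: V dC/dt = Q C_in − Q C − k V C.
This is linear with rate a = Q/V + k = 0.0334221 min⁻¹.
C_ss = Q C_in/(Q + kV) = 0.494275 g/L; C(t) = C_ss + (C₀ − C_ss) e^(−a t).
C(32.22) = 0.494275 + (-0.494275)·e^(−0.0334221·32.22) = 0.494275 + (-0.494275)·0.340664 = 0.325893 g/L.

0.3259 g/L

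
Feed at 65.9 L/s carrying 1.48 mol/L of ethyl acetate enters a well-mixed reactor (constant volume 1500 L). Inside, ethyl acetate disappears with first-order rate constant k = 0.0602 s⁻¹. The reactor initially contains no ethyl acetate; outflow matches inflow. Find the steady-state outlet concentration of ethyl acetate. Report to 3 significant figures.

Accumulation = in − out − consumed: V dC/dt = Q C_in − Q C − k V C.
Steady state (dC/dt = 0): C_ss = Q C_in/(Q + kV) = C_in/(1 + kV/Q).
C_ss = 65.9·1.48/(65.9 + 0.0602·1500) = 97.532/156.20 = 0.62440 mol/L.

0.624 mol/L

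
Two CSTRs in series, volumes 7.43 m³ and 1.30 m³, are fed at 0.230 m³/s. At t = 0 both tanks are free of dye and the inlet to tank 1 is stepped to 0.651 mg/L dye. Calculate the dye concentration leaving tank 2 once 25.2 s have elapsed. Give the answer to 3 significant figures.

0.291 mg/L

Species balance on tank i: dCᵢ/dt = (Cᵢ₋₁ − Cᵢ)/τᵢ with τᵢ = Vᵢ/Q.
τ₁ = 7.43/0.230 = 32.304 s; τ₂ = 1.30/0.230 = 5.6522 s.
Solving the cascade with C₁(0)=C₂(0)=0 gives C₂(t) = C_in[1 − (τ₁ e^(−t/τ₁) − τ₂ e^(−t/τ₂))/(τ₁ − τ₂)].
At t = 25.2: e^(−t/τ₁) = 0.45837, e^(−t/τ₂) = 0.011580.
C₂ = 0.651·[1 − (32.304·0.45837 − 5.6522·0.011580)/(26.652)] = 0.651·0.44688 = 0.29092 mg/L.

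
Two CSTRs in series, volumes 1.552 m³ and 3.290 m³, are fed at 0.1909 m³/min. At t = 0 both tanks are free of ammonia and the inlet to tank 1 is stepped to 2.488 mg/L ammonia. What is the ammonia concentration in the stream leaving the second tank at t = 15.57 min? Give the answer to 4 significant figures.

0.9070 mg/L

Each tank obeys Vᵢ dCᵢ/dt = Q(Cᵢ₋₁ − Cᵢ), so τᵢ = Vᵢ/Q.
τ₁ = 1.552/0.1909 = 8.12991 min; τ₂ = 3.290/0.1909 = 17.2342 min.
Solving the cascade with C₁(0)=C₂(0)=0 gives C₂(t) = C_in[1 − (τ₁ e^(−t/τ₁) − τ₂ e^(−t/τ₂))/(τ₁ − τ₂)].
At t = 15.57: e^(−t/τ₁) = 0.147320, e^(−t/τ₂) = 0.405174.
C₂ = 2.488·[1 − (8.12991·0.147320 − 17.2342·0.405174)/(-9.10424)] = 2.488·0.364567 = 0.907043 mg/L.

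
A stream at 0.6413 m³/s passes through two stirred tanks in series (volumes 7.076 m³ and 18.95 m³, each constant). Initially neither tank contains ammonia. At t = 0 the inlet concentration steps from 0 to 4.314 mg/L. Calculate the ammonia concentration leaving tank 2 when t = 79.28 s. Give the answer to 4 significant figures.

3.845 mg/L

Each tank obeys Vᵢ dCᵢ/dt = Q(Cᵢ₋₁ − Cᵢ), so τᵢ = Vᵢ/Q.
τ₁ = 7.076/0.6413 = 11.0338 s; τ₂ = 18.95/0.6413 = 29.5494 s.
Tank 1: C₁ = C_in(1 − e^(−t/τ₁)). Tank 2 (τ₁ ≠ τ₂): C₂ = C_in[1 − (τ₁ e^(−t/τ₁) − τ₂ e^(−t/τ₂))/(τ₁ − τ₂)].
At t = 79.28: e^(−t/τ₁) = 0.000757740, e^(−t/τ₂) = 0.0683599.
C₂ = 4.314·[1 − (11.0338·0.000757740 − 29.5494·0.0683599)/(-18.5155)] = 4.314·0.891354 = 3.84530 mg/L.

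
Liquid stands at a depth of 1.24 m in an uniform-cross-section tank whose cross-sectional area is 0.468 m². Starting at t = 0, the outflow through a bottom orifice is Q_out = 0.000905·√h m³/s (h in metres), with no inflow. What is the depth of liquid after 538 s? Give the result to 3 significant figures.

A dh/dt = −Q_out = −0.000905 √h.
∫ h^(−1/2) dh = −(0.000905/A) ∫ dt, giving 2√h = 2√h₀ − (0.000905/A) t.
√h = √1.24 − 0.000905·538/(2·0.468) = 1.1136 − 0.52018 = 0.59337.
h = 0.59337² = 0.35209 m.

0.352 m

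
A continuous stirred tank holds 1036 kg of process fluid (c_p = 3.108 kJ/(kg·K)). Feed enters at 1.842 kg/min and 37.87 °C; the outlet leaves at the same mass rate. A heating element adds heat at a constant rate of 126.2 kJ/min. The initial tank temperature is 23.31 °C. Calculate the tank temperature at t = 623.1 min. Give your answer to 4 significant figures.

Unsteady energy balance on the tank contents: M c_p dT/dt = ṁ c_p (T_in − T) + 126.2.
Rearrange: dT/dt = (T_ss − T)/τ with τ = M/ṁ = 562.432 min and T_ss = T_in + Q̇/(ṁ c_p) = 59.9139 °C.
T approaches T_ss exponentially: T(t) = T_ss + (T₀ − T_ss) e^(−t/τ).
T(623.1) = 59.9139 + (-36.6039)·e^(−623.1/562.432) = 59.9139 + (-36.6039)·0.330263 = 47.8250 °C.

47.83 °C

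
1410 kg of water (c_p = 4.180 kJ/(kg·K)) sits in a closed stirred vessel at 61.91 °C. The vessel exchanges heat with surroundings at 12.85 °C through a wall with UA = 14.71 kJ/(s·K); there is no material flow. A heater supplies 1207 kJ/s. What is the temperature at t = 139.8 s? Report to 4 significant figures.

M c_p dT/dt = −UA(T − T_amb) + Q̇.
dT/dt = (T_ss − T)/τ with T_ss = T_amb + Q̇/UA = 12.85 + 1207/14.71 = 94.9030 °C, τ = M c_p/UA = 1410·4.180/14.71 = 400.666 s.
Integrating: T(t) = T_ss + (T₀ − T_ss) e^(−t/τ).
T(139.8) = 94.9030 + (-32.9930)·0.705450 = 71.6281 °C.

71.63 °C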